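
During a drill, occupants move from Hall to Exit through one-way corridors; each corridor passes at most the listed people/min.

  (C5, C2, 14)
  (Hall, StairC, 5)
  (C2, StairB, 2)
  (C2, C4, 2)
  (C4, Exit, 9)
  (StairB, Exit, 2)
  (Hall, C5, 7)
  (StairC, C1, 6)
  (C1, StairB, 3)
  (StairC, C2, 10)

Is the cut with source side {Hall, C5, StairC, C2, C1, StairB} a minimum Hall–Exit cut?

Yes — it is a minimum cut (capacity 4).

Given cut capacity: 2 + 2 = 4.
Augment Hall→C5→C2→StairB→Exit: bottleneck 2, flow now 2.
Augment Hall→C5→C2→C4→Exit: bottleneck 2, flow now 4.
No augmenting path remains; maximum flow = 4.
Cut capacity 4 equals the max flow, so it is a minimum cut.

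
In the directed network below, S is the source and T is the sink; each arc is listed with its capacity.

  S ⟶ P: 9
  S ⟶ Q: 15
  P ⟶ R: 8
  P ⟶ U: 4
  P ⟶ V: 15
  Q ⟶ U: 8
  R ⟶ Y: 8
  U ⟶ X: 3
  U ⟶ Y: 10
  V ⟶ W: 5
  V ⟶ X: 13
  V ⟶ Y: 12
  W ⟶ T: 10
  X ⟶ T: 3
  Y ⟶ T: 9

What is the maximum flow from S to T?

17

Augment S→P→R→Y→T: bottleneck 8, flow now 8.
Augment S→P→U→X→T: bottleneck 1, flow now 9.
Augment S→Q→U→X→T: bottleneck 2, flow now 11.
Augment S→Q→U→Y→T: bottleneck 1, flow now 12.
Augment S→Q→U→P→V→W→T: bottleneck 1, flow now 13. (uses reverse residual edge)
Augment S→Q→U→Y→R→P→V→W→T: bottleneck 4, flow now 17. (uses reverse residual edge)
No augmenting path remains; maximum flow = 17.
In the residual graph, reachable from S: {S, Q}.
Min-cut edges: S→P (9), Q→U (8); capacity 9 + 8 = 17.
This cut is saturated, so no flow can exceed 17.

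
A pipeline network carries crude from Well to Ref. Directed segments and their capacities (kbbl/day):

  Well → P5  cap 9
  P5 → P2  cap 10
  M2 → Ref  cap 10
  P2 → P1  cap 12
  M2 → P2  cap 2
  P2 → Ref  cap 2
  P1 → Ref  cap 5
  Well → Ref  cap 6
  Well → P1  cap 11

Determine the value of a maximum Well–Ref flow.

Augment Well→Ref: bottleneck 6, flow now 6.
Augment Well→P1→Ref: bottleneck 5, flow now 11.
Augment Well→P5→P2→Ref: bottleneck 2, flow now 13.
No augmenting path remains; maximum flow = 13.
In the residual graph, reachable from Well: {Well, P5, P2, P1}.
Min-cut edges: Well→Ref (6), P2→Ref (2), P1→Ref (5); capacity 6 + 2 + 5 = 13.
This cut is saturated, so no flow can exceed 13.

13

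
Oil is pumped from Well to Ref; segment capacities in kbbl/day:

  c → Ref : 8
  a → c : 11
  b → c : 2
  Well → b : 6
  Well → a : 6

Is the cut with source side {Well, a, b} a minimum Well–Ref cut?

No — its capacity is 13, but the minimum cut has capacity 8.

Given cut capacity: 11 + 2 = 13.
Augment Well→a→c→Ref: bottleneck 6, flow now 6.
Augment Well→b→c→Ref: bottleneck 2, flow now 8.
No augmenting path remains; maximum flow = 8.
In the residual graph, reachable from Well: {Well, b}.
Min-cut edges: Well→a (6), b→c (2); capacity 6 + 2 = 8.
Cut capacity 13 exceeds the max flow 8, so it is not minimum.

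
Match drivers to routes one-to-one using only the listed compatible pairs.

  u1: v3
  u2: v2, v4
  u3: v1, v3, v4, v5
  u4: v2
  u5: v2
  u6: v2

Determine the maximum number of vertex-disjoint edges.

Unit-capacity flow: source→left, listed edges, right→sink; max matching = max flow.
Augmenting path u1→v3 (+1); matched 1.
Augmenting path u2→v2 (+1); matched 2.
Augmenting path u3→v1 (+1); matched 3.
Augmenting path u4→v2→u2→v4 (+1); matched 4.
No augmenting path remains; maximum matching = 4.
König certificate: {u1, u2, u3, v2} is a vertex cover of size 4 (every listed pair touches it), so no matching can be larger.

4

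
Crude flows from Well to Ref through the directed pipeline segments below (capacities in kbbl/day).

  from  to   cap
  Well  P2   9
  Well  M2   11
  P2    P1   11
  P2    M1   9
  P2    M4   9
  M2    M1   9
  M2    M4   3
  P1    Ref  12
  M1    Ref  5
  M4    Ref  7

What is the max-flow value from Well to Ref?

Augment Well→P2→P1→Ref: bottleneck 9, flow now 9.
Augment Well→M2→M1→Ref: bottleneck 5, flow now 14.
Augment Well→M2→M4→Ref: bottleneck 3, flow now 17.
No augmenting path remains; maximum flow = 17.
In the residual graph, reachable from Well: {Well, M2, M1}.
Min-cut edges: Well→P2 (9), M2→M4 (3), M1→Ref (5); capacity 9 + 3 + 5 = 17.
This cut is saturated, so no flow can exceed 17.

17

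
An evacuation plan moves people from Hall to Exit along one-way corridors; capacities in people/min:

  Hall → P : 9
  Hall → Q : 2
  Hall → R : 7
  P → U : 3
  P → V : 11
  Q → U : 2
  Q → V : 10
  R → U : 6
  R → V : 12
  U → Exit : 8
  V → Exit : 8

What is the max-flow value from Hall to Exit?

Augment Hall→P→U→Exit: bottleneck 3, flow now 3.
Augment Hall→P→V→Exit: bottleneck 6, flow now 9.
Augment Hall→Q→U→Exit: bottleneck 2, flow now 11.
Augment Hall→R→U→Exit: bottleneck 3, flow now 14.
Augment Hall→R→V→Exit: bottleneck 2, flow now 16.
No augmenting path remains; maximum flow = 16.
In the residual graph, reachable from Hall: {Hall, P, Q, R, U, V}.
Min-cut edges: U→Exit (8), V→Exit (8); capacity 8 + 8 = 16.
This cut is saturated, so no flow can exceed 16.

16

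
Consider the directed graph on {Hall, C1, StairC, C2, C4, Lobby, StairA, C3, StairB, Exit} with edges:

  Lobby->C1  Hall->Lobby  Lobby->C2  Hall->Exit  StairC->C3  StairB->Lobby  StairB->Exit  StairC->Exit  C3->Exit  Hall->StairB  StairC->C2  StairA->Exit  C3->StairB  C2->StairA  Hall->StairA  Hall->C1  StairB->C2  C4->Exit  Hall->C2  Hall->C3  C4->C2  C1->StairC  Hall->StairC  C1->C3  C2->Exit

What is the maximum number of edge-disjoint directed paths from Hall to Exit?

6

Assign every edge capacity 1; by Menger, the answer equals the max flow.
Path Hall→Exit (+1); total 1.
Path Hall→StairC→Exit (+1); total 2.
Path Hall→C2→Exit (+1); total 3.
Path Hall→StairA→Exit (+1); total 4.
Path Hall→C3→Exit (+1); total 5.
Path Hall→StairB→Exit (+1); total 6.
No residual Hall→Exit path; max flow = 6.
Certifying cut of size 6: {C2→Exit, C3→Exit, Hall→Exit, StairA→Exit, StairB→Exit, StairC→Exit}.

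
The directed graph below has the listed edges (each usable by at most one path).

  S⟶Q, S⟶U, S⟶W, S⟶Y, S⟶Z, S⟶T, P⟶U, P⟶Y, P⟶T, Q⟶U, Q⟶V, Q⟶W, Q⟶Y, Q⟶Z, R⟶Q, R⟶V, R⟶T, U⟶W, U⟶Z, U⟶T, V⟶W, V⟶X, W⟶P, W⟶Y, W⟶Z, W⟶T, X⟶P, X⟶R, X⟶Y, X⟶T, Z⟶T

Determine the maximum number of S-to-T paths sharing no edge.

5

Assign every edge capacity 1; by Menger, the answer equals the max flow.
Path S→T (+1); total 1.
Path S→U→T (+1); total 2.
Path S→W→T (+1); total 3.
Path S→Z→T (+1); total 4.
Path S→Q→V→X→T (+1); total 5.
No residual S→T path; max flow = 5.
Certifying cut of size 5: {S→Q, S→T, S→U, S→W, S→Z}.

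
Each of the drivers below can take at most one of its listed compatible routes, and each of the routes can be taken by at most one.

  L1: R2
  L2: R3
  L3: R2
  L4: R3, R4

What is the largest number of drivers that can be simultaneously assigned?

Unit-capacity flow: source→left, listed edges, right→sink; max matching = max flow.
Augmenting path L1→R2 (+1); matched 1.
Augmenting path L2→R3 (+1); matched 2.
Augmenting path L4→R4 (+1); matched 3.
No augmenting path remains; maximum matching = 3.
König certificate: {L2, L4, R2} is a vertex cover of size 3 (every listed pair touches it), so no matching can be larger.

3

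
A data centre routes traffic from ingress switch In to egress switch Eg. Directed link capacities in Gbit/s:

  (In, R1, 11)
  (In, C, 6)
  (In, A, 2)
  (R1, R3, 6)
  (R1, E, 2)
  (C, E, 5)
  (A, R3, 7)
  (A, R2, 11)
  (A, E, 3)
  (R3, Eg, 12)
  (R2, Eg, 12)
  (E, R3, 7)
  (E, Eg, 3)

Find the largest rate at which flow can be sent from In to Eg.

15

Augment In→R1→R3→Eg: bottleneck 6, flow now 6.
Augment In→R1→E→Eg: bottleneck 2, flow now 8.
Augment In→C→E→Eg: bottleneck 1, flow now 9.
Augment In→A→R3→Eg: bottleneck 2, flow now 11.
Augment In→C→E→R3→Eg: bottleneck 4, flow now 15.
No augmenting path remains; maximum flow = 15.
In the residual graph, reachable from In: {In, R1, C}.
Min-cut edges: In→A (2), R1→R3 (6), R1→E (2), C→E (5); capacity 2 + 6 + 2 + 5 = 15.
This cut is saturated, so no flow can exceed 15.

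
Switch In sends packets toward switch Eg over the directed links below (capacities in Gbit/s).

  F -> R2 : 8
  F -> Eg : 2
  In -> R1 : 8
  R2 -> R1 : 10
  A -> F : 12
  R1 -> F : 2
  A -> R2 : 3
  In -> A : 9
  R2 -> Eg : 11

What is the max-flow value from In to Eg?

11

Augment In→A→F→Eg: bottleneck 2, flow now 2.
Augment In→A→R2→Eg: bottleneck 3, flow now 5.
Augment In→A→F→R2→Eg: bottleneck 4, flow now 9.
Augment In→R1→F→R2→Eg: bottleneck 2, flow now 11.
No augmenting path remains; maximum flow = 11.
In the residual graph, reachable from In: {In, R1}.
Min-cut edges: In→A (9), R1→F (2); capacity 9 + 2 = 11.
This cut is saturated, so no flow can exceed 11.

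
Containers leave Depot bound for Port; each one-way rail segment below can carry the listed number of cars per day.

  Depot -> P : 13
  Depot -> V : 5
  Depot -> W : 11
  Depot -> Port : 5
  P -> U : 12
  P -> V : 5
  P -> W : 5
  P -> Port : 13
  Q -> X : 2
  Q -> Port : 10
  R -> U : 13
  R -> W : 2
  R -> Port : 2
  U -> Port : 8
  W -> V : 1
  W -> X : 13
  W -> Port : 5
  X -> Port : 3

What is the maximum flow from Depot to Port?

Augment Depot→Port: bottleneck 5, flow now 5.
Augment Depot→P→Port: bottleneck 13, flow now 18.
Augment Depot→W→Port: bottleneck 5, flow now 23.
Augment Depot→W→X→Port: bottleneck 3, flow now 26.
No augmenting path remains; maximum flow = 26.
In the residual graph, reachable from Depot: {Depot, V, W, X}.
Min-cut edges: Depot→P (13), Depot→Port (5), W→Port (5), X→Port (3); capacity 13 + 5 + 5 + 3 = 26.
This cut is saturated, so no flow can exceed 26.

26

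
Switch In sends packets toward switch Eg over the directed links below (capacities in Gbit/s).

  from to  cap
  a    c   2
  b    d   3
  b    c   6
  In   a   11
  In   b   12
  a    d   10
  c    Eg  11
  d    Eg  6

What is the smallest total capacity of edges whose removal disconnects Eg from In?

Augment In→a→c→Eg: bottleneck 2, flow now 2.
Augment In→a→d→Eg: bottleneck 6, flow now 8.
Augment In→b→c→Eg: bottleneck 6, flow now 14.
No augmenting path remains; maximum flow = 14.
By max-flow min-cut, the minimum cut capacity equals the max flow.
In the residual graph, reachable from In: {In, a, b, d}.
Min-cut edges: a→c (2), b→c (6), d→Eg (6); capacity 2 + 6 + 6 = 14.

14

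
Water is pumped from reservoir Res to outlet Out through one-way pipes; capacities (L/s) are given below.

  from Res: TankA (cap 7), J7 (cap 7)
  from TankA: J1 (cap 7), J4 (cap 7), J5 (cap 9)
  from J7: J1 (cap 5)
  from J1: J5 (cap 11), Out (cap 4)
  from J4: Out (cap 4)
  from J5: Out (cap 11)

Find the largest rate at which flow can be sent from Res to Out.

Augment Res→TankA→J1→Out: bottleneck 4, flow now 4.
Augment Res→TankA→J4→Out: bottleneck 3, flow now 7.
Augment Res→J7→J1→J5→Out: bottleneck 5, flow now 12.
No augmenting path remains; maximum flow = 12.
In the residual graph, reachable from Res: {Res, J7}.
Min-cut edges: Res→TankA (7), J7→J1 (5); capacity 7 + 5 = 12.
This cut is saturated, so no flow can exceed 12.

12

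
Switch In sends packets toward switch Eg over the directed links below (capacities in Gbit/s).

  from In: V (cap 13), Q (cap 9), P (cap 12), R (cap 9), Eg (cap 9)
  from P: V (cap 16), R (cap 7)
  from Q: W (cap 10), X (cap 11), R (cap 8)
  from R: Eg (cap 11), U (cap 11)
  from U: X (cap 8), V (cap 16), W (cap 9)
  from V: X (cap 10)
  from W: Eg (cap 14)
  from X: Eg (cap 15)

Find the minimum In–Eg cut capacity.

Augment In→Eg: bottleneck 9, flow now 9.
Augment In→R→Eg: bottleneck 9, flow now 18.
Augment In→P→R→Eg: bottleneck 2, flow now 20.
Augment In→Q→W→Eg: bottleneck 9, flow now 29.
Augment In→V→X→Eg: bottleneck 10, flow now 39.
Augment In→P→R→U→W→Eg: bottleneck 5, flow now 44.
No augmenting path remains; maximum flow = 44.
By max-flow min-cut, the minimum cut capacity equals the max flow.
In the residual graph, reachable from In: {In, P, V}.
Min-cut edges: In→Q (9), In→R (9), In→Eg (9), P→R (7), V→X (10); capacity 9 + 9 + 9 + 7 + 10 = 44.

44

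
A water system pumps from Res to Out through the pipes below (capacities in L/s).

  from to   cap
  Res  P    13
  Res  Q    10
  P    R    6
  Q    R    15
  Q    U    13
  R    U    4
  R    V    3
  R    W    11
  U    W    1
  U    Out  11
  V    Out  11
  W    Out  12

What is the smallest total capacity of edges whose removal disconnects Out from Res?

Augment Res→Q→U→Out: bottleneck 10, flow now 10.
Augment Res→P→R→U→Out: bottleneck 1, flow now 11.
Augment Res→P→R→V→Out: bottleneck 3, flow now 14.
Augment Res→P→R→W→Out: bottleneck 2, flow now 16.
No augmenting path remains; maximum flow = 16.
By max-flow min-cut, the minimum cut capacity equals the max flow.
In the residual graph, reachable from Res: {Res, P}.
Min-cut edges: Res→Q (10), P→R (6); capacity 10 + 6 = 16.

16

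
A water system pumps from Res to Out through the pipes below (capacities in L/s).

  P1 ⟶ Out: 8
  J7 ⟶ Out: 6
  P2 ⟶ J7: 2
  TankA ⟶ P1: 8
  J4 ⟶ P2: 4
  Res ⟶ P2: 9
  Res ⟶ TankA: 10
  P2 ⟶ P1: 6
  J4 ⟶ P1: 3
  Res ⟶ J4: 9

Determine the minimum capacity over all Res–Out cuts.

Augment Res→P2→P1→Out: bottleneck 6, flow now 6.
Augment Res→P2→J7→Out: bottleneck 2, flow now 8.
Augment Res→J4→P1→Out: bottleneck 2, flow now 10.
No augmenting path remains; maximum flow = 10.
By max-flow min-cut, the minimum cut capacity equals the max flow.
In the residual graph, reachable from Res: {Res, P2, J4, TankA, P1}.
Min-cut edges: P2→J7 (2), P1→Out (8); capacity 2 + 8 = 10.

10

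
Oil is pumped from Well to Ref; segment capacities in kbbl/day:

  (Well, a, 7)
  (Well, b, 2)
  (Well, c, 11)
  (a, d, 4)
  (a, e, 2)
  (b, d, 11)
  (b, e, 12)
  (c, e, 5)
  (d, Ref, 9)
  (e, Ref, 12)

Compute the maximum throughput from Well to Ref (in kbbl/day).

Augment Well→a→d→Ref: bottleneck 4, flow now 4.
Augment Well→a→e→Ref: bottleneck 2, flow now 6.
Augment Well→b→d→Ref: bottleneck 2, flow now 8.
Augment Well→c→e→Ref: bottleneck 5, flow now 13.
No augmenting path remains; maximum flow = 13.
In the residual graph, reachable from Well: {Well, a, c}.
Min-cut edges: Well→b (2), a→d (4), a→e (2), c→e (5); capacity 2 + 4 + 2 + 5 = 13.
This cut is saturated, so no flow can exceed 13.

13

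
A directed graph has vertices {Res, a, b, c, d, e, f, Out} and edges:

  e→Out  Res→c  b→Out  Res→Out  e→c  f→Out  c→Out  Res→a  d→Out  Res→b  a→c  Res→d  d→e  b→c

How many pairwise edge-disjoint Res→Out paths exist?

4

Assign every edge capacity 1; by Menger, the answer equals the max flow.
Path Res→Out (+1); total 1.
Path Res→b→Out (+1); total 2.
Path Res→c→Out (+1); total 3.
Path Res→d→Out (+1); total 4.
No residual Res→Out path; max flow = 4.
Certifying cut of size 4: {Res→Out, Res→b, Res→d, c→Out}.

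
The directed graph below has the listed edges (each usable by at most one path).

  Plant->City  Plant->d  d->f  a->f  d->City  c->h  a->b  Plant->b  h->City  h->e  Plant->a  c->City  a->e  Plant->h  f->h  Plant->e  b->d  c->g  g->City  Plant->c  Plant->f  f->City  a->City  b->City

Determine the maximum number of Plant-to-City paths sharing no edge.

7

Assign every edge capacity 1; by Menger, the answer equals the max flow.
Path Plant→City (+1); total 1.
Path Plant→a→City (+1); total 2.
Path Plant→b→City (+1); total 3.
Path Plant→c→City (+1); total 4.
Path Plant→d→City (+1); total 5.
Path Plant→f→City (+1); total 6.
Path Plant→h→City (+1); total 7.
No residual Plant→City path; max flow = 7.
Certifying cut of size 7: {Plant→City, Plant→a, Plant→b, Plant→c, Plant→d, Plant→f, Plant→h}.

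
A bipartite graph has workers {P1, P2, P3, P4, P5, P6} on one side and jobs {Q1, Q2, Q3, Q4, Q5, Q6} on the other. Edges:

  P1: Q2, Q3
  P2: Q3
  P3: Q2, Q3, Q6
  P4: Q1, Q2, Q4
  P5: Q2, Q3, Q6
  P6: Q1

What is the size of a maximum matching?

5

Unit-capacity flow: source→left, listed edges, right→sink; max matching = max flow.
Augmenting path P1→Q2 (+1); matched 1.
Augmenting path P2→Q3 (+1); matched 2.
Augmenting path P3→Q6 (+1); matched 3.
Augmenting path P4→Q1 (+1); matched 4.
Augmenting path P6→Q1→P4→Q4 (+1); matched 5.
No augmenting path remains; maximum matching = 5.
König certificate: {P4, P6, Q2, Q3, Q6} is a vertex cover of size 5 (every listed pair touches it), so no matching can be larger.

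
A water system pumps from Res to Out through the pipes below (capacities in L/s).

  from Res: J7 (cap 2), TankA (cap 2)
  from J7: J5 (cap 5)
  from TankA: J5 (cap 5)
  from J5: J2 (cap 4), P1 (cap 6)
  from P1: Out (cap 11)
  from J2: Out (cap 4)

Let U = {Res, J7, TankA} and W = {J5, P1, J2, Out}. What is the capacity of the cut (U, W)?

Edges leaving {Res, J7, TankA}: J7→J5 (5), TankA→J5 (5).
Cut capacity = 5 + 5 = 10.

10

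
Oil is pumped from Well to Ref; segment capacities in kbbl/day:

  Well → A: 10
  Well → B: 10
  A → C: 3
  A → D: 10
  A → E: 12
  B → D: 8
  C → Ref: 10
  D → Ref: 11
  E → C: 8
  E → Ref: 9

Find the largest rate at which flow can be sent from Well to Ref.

18

Augment Well→A→C→Ref: bottleneck 3, flow now 3.
Augment Well→A→D→Ref: bottleneck 7, flow now 10.
Augment Well→B→D→Ref: bottleneck 4, flow now 14.
Augment Well→B→D→A→E→Ref: bottleneck 4, flow now 18. (uses reverse residual edge)
No augmenting path remains; maximum flow = 18.
In the residual graph, reachable from Well: {Well, B}.
Min-cut edges: Well→A (10), B→D (8); capacity 10 + 8 = 18.
This cut is saturated, so no flow can exceed 18.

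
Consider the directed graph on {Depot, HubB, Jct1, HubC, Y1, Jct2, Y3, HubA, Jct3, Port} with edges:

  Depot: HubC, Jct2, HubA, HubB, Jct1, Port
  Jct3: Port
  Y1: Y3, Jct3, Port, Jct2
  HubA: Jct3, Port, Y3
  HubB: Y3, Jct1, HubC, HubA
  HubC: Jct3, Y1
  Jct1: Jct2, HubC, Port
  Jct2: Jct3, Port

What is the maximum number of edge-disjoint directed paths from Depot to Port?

6

Assign every edge capacity 1; by Menger, the answer equals the max flow.
Path Depot→Port (+1); total 1.
Path Depot→Jct1→Port (+1); total 2.
Path Depot→Jct2→Port (+1); total 3.
Path Depot→HubA→Port (+1); total 4.
Path Depot→HubC→Y1→Port (+1); total 5.
Path Depot→HubB→HubC→Jct3→Port (+1); total 6.
No residual Depot→Port path; max flow = 6.
Certifying cut of size 6: {Depot→HubA, Depot→HubB, Depot→HubC, Depot→Jct1, Depot→Jct2, Depot→Port}.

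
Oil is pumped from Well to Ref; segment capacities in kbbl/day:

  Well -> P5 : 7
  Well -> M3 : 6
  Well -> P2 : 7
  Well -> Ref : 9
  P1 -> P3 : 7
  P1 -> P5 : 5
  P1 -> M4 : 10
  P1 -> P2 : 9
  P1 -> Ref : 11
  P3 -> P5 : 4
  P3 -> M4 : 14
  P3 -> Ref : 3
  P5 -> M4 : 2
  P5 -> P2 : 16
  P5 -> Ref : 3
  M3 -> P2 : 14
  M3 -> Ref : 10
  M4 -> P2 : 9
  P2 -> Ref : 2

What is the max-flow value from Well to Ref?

Augment Well→Ref: bottleneck 9, flow now 9.
Augment Well→P5→Ref: bottleneck 3, flow now 12.
Augment Well→M3→Ref: bottleneck 6, flow now 18.
Augment Well→P2→Ref: bottleneck 2, flow now 20.
No augmenting path remains; maximum flow = 20.
In the residual graph, reachable from Well: {Well, P5, M4, P2}.
Min-cut edges: Well→M3 (6), Well→Ref (9), P5→Ref (3), P2→Ref (2); capacity 6 + 9 + 3 + 2 = 20.
This cut is saturated, so no flow can exceed 20.

20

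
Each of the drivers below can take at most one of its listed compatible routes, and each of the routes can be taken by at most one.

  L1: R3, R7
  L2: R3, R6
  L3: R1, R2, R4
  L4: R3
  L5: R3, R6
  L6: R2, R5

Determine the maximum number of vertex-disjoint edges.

5

Unit-capacity flow: source→left, listed edges, right→sink; max matching = max flow.
Augmenting path L1→R3 (+1); matched 1.
Augmenting path L2→R6 (+1); matched 2.
Augmenting path L3→R1 (+1); matched 3.
Augmenting path L6→R2 (+1); matched 4.
Augmenting path L4→R3→L1→R7 (+1); matched 5.
No augmenting path remains; maximum matching = 5.
König certificate: {L1, L3, L6, R3, R6} is a vertex cover of size 5 (every listed pair touches it), so no matching can be larger.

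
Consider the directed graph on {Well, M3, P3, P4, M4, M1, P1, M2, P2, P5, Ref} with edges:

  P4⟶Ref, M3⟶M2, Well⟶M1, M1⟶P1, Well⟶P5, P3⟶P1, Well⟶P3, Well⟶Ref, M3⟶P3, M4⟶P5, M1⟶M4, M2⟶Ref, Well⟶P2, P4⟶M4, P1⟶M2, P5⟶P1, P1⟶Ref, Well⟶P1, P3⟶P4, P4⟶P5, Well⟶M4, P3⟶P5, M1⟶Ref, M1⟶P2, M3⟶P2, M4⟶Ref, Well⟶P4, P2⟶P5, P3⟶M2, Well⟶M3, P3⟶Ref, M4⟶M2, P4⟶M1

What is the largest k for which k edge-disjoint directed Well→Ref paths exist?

7

Assign every edge capacity 1; by Menger, the answer equals the max flow.
Path Well→Ref (+1); total 1.
Path Well→P3→Ref (+1); total 2.
Path Well→P4→Ref (+1); total 3.
Path Well→M4→Ref (+1); total 4.
Path Well→M1→Ref (+1); total 5.
Path Well→P1→Ref (+1); total 6.
Path Well→M3→M2→Ref (+1); total 7.
No residual Well→Ref path; max flow = 7.
Certifying cut of size 7: {M1→Ref, M2→Ref, M4→Ref, P1→Ref, P3→Ref, P4→Ref, Well→Ref}.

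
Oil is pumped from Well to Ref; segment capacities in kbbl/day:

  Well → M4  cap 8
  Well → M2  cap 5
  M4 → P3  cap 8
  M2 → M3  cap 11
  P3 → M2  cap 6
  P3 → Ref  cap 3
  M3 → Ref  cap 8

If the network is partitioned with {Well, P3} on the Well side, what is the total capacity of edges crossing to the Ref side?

22

Edges leaving {Well, P3}: Well→M4 (8), Well→M2 (5), P3→M2 (6), P3→Ref (3).
Cut capacity = 8 + 5 + 6 + 3 = 22.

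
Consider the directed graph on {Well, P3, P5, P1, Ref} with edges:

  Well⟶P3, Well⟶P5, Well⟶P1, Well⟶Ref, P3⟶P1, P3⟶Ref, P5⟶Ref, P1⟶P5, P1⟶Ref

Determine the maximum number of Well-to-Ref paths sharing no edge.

4

Assign every edge capacity 1; by Menger, the answer equals the max flow.
Path Well→Ref (+1); total 1.
Path Well→P3→Ref (+1); total 2.
Path Well→P5→Ref (+1); total 3.
Path Well→P1→Ref (+1); total 4.
No residual Well→Ref path; max flow = 4.
Certifying cut of size 4: {Well→P1, Well→P3, Well→P5, Well→Ref}.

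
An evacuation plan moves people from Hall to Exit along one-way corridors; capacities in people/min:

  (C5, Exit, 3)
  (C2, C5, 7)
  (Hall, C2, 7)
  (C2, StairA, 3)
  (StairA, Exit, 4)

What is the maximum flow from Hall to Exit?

6

Augment Hall→C2→StairA→Exit: bottleneck 3, flow now 3.
Augment Hall→C2→C5→Exit: bottleneck 3, flow now 6.
No augmenting path remains; maximum flow = 6.
In the residual graph, reachable from Hall: {Hall, C2, C5}.
Min-cut edges: C2→StairA (3), C5→Exit (3); capacity 3 + 3 = 6.
This cut is saturated, so no flow can exceed 6.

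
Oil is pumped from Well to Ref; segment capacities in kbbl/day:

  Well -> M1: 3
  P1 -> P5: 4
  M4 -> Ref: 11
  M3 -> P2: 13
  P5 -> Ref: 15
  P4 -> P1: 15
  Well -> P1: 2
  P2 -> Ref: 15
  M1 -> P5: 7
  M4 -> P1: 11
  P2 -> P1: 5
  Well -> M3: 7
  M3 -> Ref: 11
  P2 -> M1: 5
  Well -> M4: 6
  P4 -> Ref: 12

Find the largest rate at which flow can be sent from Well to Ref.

18

Augment Well→M4→Ref: bottleneck 6, flow now 6.
Augment Well→M3→Ref: bottleneck 7, flow now 13.
Augment Well→M1→P5→Ref: bottleneck 3, flow now 16.
Augment Well→P1→P5→Ref: bottleneck 2, flow now 18.
No augmenting path remains; maximum flow = 18.
In the residual graph, reachable from Well: {Well}.
Min-cut edges: Well→M4 (6), Well→M3 (7), Well→M1 (3), Well→P1 (2); capacity 6 + 7 + 3 + 2 = 18.
This cut is saturated, so no flow can exceed 18.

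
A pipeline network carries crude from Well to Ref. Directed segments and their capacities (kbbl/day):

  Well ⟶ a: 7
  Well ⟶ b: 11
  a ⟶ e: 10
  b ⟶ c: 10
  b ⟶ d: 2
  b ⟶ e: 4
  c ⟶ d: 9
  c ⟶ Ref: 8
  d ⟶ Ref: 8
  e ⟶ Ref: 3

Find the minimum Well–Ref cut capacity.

Augment Well→a→e→Ref: bottleneck 3, flow now 3.
Augment Well→b→c→Ref: bottleneck 8, flow now 11.
Augment Well→b→d→Ref: bottleneck 2, flow now 13.
Augment Well→b→c→d→Ref: bottleneck 1, flow now 14.
No augmenting path remains; maximum flow = 14.
By max-flow min-cut, the minimum cut capacity equals the max flow.
In the residual graph, reachable from Well: {Well, a, e}.
Min-cut edges: Well→b (11), e→Ref (3); capacity 11 + 3 = 14.

14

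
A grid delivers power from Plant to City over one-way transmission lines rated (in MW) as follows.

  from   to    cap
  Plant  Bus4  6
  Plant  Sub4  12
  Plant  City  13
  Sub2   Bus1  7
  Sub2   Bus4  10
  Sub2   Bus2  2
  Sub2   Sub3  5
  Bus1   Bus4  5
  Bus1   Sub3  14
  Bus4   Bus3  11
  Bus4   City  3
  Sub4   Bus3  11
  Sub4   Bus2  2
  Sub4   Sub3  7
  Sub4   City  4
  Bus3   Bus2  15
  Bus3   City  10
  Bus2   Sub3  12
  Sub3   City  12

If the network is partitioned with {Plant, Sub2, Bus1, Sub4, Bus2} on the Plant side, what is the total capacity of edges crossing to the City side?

87

Edges leaving {Plant, Sub2, Bus1, Sub4, Bus2}: Plant→Bus4 (6), Plant→City (13), Sub2→Bus4 (10), Sub2→Sub3 (5), Bus1→Bus4 (5), Bus1→Sub3 (14), Sub4→Bus3 (11), Sub4→Sub3 (7), Sub4→City (4), Bus2→Sub3 (12).
Cut capacity = 6 + 13 + 10 + 5 + 5 + 14 + 11 + 7 + 4 + 12 = 87.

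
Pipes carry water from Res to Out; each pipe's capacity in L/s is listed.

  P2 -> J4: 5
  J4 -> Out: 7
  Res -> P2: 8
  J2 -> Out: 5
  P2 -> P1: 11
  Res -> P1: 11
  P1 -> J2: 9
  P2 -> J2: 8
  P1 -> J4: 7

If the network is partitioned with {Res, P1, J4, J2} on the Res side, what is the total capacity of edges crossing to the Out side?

Edges leaving {Res, P1, J4, J2}: Res→P2 (8), J4→Out (7), J2→Out (5).
Cut capacity = 8 + 7 + 5 = 20.

20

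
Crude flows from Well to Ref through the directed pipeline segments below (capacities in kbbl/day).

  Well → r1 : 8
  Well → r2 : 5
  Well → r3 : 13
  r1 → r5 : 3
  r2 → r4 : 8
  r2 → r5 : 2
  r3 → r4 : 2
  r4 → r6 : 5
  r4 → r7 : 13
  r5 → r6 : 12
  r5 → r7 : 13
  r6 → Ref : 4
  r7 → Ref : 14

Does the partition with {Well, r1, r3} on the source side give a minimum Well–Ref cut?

Given cut capacity: 5 + 3 + 2 = 10.
Augment Well→r1→r5→r6→Ref: bottleneck 3, flow now 3.
Augment Well→r2→r4→r6→Ref: bottleneck 1, flow now 4.
Augment Well→r2→r4→r7→Ref: bottleneck 4, flow now 8.
Augment Well→r3→r4→r7→Ref: bottleneck 2, flow now 10.
No augmenting path remains; maximum flow = 10.
Cut capacity 10 equals the max flow, so it is a minimum cut.

Yes — it is a minimum cut (capacity 10).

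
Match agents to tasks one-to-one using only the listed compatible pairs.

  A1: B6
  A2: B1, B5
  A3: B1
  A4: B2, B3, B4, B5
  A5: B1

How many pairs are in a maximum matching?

4

Unit-capacity flow: source→left, listed edges, right→sink; max matching = max flow.
Augmenting path A1→B6 (+1); matched 1.
Augmenting path A2→B1 (+1); matched 2.
Augmenting path A4→B2 (+1); matched 3.
Augmenting path A3→B1→A2→B5 (+1); matched 4.
No augmenting path remains; maximum matching = 4.
König certificate: {A1, A2, A4, B1} is a vertex cover of size 4 (every listed pair touches it), so no matching can be larger.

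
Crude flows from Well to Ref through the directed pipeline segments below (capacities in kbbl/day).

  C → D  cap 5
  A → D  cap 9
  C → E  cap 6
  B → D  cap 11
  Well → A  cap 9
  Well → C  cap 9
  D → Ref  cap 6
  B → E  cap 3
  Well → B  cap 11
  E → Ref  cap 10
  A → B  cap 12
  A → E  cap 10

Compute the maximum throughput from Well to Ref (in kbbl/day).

Augment Well→A→D→Ref: bottleneck 6, flow now 6.
Augment Well→A→E→Ref: bottleneck 3, flow now 9.
Augment Well→B→E→Ref: bottleneck 3, flow now 12.
Augment Well→C→E→Ref: bottleneck 4, flow now 16.
No augmenting path remains; maximum flow = 16.
In the residual graph, reachable from Well: {Well, A, B, C, D, E}.
Min-cut edges: D→Ref (6), E→Ref (10); capacity 6 + 10 = 16.
This cut is saturated, so no flow can exceed 16.

16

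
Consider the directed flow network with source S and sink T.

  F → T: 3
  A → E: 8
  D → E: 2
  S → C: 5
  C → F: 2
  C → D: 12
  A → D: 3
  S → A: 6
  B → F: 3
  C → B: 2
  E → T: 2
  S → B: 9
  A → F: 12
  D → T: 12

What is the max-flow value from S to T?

13

Augment S→A→D→T: bottleneck 3, flow now 3.
Augment S→A→E→T: bottleneck 2, flow now 5.
Augment S→A→F→T: bottleneck 1, flow now 6.
Augment S→B→F→T: bottleneck 2, flow now 8.
Augment S→C→D→T: bottleneck 5, flow now 13.
No augmenting path remains; maximum flow = 13.
In the residual graph, reachable from S: {S, A, B, E, F}.
Min-cut edges: S→C (5), A→D (3), E→T (2), F→T (3); capacity 5 + 3 + 2 + 3 = 13.
This cut is saturated, so no flow can exceed 13.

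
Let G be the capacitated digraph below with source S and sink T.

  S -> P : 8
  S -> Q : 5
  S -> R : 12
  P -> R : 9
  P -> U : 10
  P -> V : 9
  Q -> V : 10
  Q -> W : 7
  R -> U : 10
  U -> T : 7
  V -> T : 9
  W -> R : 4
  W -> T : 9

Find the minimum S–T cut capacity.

Augment S→P→U→T: bottleneck 7, flow now 7.
Augment S→P→V→T: bottleneck 1, flow now 8.
Augment S→Q→V→T: bottleneck 5, flow now 13.
Augment S→R→U→P→V→T: bottleneck 3, flow now 16. (uses reverse residual edge)
Augment S→R→U→P→V→Q→W→T: bottleneck 4, flow now 20. (uses reverse residual edge)
No augmenting path remains; maximum flow = 20.
By max-flow min-cut, the minimum cut capacity equals the max flow.
In the residual graph, reachable from S: {S, R, U}.
Min-cut edges: S→P (8), S→Q (5), U→T (7); capacity 8 + 5 + 7 = 20.

20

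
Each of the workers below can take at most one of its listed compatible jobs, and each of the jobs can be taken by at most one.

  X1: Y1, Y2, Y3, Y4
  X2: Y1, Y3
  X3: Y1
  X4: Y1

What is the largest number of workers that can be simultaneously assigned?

Unit-capacity flow: source→left, listed edges, right→sink; max matching = max flow.
Augmenting path X1→Y1 (+1); matched 1.
Augmenting path X2→Y3 (+1); matched 2.
Augmenting path X3→Y1→X1→Y2 (+1); matched 3.
No augmenting path remains; maximum matching = 3.
König certificate: {X1, X2, Y1} is a vertex cover of size 3 (every listed pair touches it), so no matching can be larger.

3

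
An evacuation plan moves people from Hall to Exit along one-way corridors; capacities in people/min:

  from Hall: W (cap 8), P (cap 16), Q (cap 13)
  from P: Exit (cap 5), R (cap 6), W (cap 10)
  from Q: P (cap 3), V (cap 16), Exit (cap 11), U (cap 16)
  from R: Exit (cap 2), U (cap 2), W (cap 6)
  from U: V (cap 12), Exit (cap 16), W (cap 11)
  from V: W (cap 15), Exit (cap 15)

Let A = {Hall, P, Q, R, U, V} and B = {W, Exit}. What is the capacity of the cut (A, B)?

Edges leaving {Hall, P, Q, R, U, V}: Hall→W (8), P→W (10), P→Exit (5), Q→Exit (11), R→W (6), R→Exit (2), U→W (11), U→Exit (16), V→W (15), V→Exit (15).
Cut capacity = 8 + 10 + 5 + 11 + 6 + 2 + 11 + 16 + 15 + 15 = 99.

99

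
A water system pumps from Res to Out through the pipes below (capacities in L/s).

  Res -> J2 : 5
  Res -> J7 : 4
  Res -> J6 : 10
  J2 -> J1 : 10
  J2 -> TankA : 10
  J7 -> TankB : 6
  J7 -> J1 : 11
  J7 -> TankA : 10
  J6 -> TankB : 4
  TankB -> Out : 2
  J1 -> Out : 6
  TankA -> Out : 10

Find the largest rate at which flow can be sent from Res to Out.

Augment Res→J2→J1→Out: bottleneck 5, flow now 5.
Augment Res→J7→TankB→Out: bottleneck 2, flow now 7.
Augment Res→J7→J1→Out: bottleneck 1, flow now 8.
Augment Res→J7→TankA→Out: bottleneck 1, flow now 9.
Augment Res→J6→TankB→J7→TankA→Out: bottleneck 2, flow now 11. (uses reverse residual edge)
No augmenting path remains; maximum flow = 11.
In the residual graph, reachable from Res: {Res, J6, TankB}.
Min-cut edges: Res→J2 (5), Res→J7 (4), TankB→Out (2); capacity 5 + 4 + 2 = 11.
This cut is saturated, so no flow can exceed 11.

11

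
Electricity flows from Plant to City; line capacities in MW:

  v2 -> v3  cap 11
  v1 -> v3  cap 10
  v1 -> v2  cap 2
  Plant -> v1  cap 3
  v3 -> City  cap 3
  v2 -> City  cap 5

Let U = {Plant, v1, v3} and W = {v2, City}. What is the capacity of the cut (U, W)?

5

Edges leaving {Plant, v1, v3}: v1→v2 (2), v3→City (3).
Cut capacity = 2 + 3 = 5.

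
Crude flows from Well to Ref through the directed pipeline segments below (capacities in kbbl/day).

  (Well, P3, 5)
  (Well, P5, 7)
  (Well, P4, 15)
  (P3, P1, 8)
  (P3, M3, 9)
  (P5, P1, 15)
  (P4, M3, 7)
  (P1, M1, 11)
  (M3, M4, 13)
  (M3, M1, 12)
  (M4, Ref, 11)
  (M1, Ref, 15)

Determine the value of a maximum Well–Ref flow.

19

Augment Well→P3→P1→M1→Ref: bottleneck 5, flow now 5.
Augment Well→P5→P1→M1→Ref: bottleneck 6, flow now 11.
Augment Well→P4→M3→M4→Ref: bottleneck 7, flow now 18.
Augment Well→P5→P1→P3→M3→M4→Ref: bottleneck 1, flow now 19. (uses reverse residual edge)
No augmenting path remains; maximum flow = 19.
In the residual graph, reachable from Well: {Well, P4}.
Min-cut edges: Well→P3 (5), Well→P5 (7), P4→M3 (7); capacity 5 + 7 + 7 = 19.
This cut is saturated, so no flow can exceed 19.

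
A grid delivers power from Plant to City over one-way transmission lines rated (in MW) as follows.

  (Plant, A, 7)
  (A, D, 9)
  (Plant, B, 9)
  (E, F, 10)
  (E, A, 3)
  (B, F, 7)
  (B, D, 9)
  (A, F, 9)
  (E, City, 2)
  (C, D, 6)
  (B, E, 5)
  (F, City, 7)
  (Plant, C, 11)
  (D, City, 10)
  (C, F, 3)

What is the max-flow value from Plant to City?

19

Augment Plant→A→D→City: bottleneck 7, flow now 7.
Augment Plant→B→D→City: bottleneck 3, flow now 10.
Augment Plant→B→E→City: bottleneck 2, flow now 12.
Augment Plant→B→F→City: bottleneck 4, flow now 16.
Augment Plant→C→F→City: bottleneck 3, flow now 19.
No augmenting path remains; maximum flow = 19.
In the residual graph, reachable from Plant: {Plant, A, B, C, D, E, F}.
Min-cut edges: D→City (10), E→City (2), F→City (7); capacity 10 + 2 + 7 = 19.
This cut is saturated, so no flow can exceed 19.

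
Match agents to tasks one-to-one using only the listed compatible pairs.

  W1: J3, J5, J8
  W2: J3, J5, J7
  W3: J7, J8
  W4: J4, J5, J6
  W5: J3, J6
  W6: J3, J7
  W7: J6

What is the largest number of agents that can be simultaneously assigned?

Unit-capacity flow: source→left, listed edges, right→sink; max matching = max flow.
Augmenting path W1→J3 (+1); matched 1.
Augmenting path W2→J5 (+1); matched 2.
Augmenting path W3→J7 (+1); matched 3.
Augmenting path W4→J4 (+1); matched 4.
Augmenting path W5→J6 (+1); matched 5.
Augmenting path W6→J3→W1→J8 (+1); matched 6.
No augmenting path remains; maximum matching = 6.
König certificate: {W4, J3, J5, J6, J7, J8} is a vertex cover of size 6 (every listed pair touches it), so no matching can be larger.

6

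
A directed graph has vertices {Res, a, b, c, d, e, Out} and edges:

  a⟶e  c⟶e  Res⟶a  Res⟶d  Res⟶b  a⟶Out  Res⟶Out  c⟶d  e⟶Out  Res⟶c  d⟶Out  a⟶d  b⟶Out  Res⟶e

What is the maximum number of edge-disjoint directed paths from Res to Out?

5

Assign every edge capacity 1; by Menger, the answer equals the max flow.
Path Res→Out (+1); total 1.
Path Res→a→Out (+1); total 2.
Path Res→b→Out (+1); total 3.
Path Res→d→Out (+1); total 4.
Path Res→e→Out (+1); total 5.
No residual Res→Out path; max flow = 5.
Certifying cut of size 5: {Res→Out, Res→a, Res→b, d→Out, e→Out}.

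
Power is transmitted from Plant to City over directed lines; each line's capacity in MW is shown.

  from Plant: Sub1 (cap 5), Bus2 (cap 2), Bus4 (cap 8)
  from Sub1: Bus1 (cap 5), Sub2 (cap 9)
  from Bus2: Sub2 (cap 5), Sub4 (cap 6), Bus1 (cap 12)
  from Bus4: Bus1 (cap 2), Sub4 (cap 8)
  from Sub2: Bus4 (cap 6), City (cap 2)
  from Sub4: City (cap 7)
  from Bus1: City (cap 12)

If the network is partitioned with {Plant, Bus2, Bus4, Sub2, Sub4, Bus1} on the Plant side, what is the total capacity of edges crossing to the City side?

26

Edges leaving {Plant, Bus2, Bus4, Sub2, Sub4, Bus1}: Plant→Sub1 (5), Sub2→City (2), Sub4→City (7), Bus1→City (12).
Cut capacity = 5 + 2 + 7 + 12 = 26.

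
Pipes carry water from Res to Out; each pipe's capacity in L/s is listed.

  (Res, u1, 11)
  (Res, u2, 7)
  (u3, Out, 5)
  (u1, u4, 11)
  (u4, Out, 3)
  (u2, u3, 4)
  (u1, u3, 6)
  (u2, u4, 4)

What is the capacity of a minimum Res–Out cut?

8

Augment Res→u1→u3→Out: bottleneck 5, flow now 5.
Augment Res→u1→u4→Out: bottleneck 3, flow now 8.
No augmenting path remains; maximum flow = 8.
By max-flow min-cut, the minimum cut capacity equals the max flow.
In the residual graph, reachable from Res: {Res, u1, u2, u3, u4}.
Min-cut edges: u3→Out (5), u4→Out (3); capacity 5 + 3 = 8.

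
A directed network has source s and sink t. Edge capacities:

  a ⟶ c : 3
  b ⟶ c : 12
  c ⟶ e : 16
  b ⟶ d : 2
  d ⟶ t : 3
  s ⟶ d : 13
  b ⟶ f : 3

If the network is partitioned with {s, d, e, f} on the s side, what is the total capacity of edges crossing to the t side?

3

Edges leaving {s, d, e, f}: d→t (3).
Cut capacity = 3 = 3.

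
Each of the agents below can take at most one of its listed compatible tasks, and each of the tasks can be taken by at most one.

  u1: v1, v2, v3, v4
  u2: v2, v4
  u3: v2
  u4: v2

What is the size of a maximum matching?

3

Unit-capacity flow: source→left, listed edges, right→sink; max matching = max flow.
Augmenting path u1→v1 (+1); matched 1.
Augmenting path u2→v2 (+1); matched 2.
Augmenting path u3→v2→u2→v4 (+1); matched 3.
No augmenting path remains; maximum matching = 3.
König certificate: {u1, u2, v2} is a vertex cover of size 3 (every listed pair touches it), so no matching can be larger.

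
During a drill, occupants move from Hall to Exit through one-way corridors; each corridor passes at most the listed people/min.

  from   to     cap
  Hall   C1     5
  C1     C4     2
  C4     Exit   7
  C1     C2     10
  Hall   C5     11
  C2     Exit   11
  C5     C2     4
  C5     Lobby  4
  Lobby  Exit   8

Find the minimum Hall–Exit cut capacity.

13

Augment Hall→C1→C4→Exit: bottleneck 2, flow now 2.
Augment Hall→C1→C2→Exit: bottleneck 3, flow now 5.
Augment Hall→C5→C2→Exit: bottleneck 4, flow now 9.
Augment Hall→C5→Lobby→Exit: bottleneck 4, flow now 13.
No augmenting path remains; maximum flow = 13.
By max-flow min-cut, the minimum cut capacity equals the max flow.
In the residual graph, reachable from Hall: {Hall, C5}.
Min-cut edges: Hall→C1 (5), C5→C2 (4), C5→Lobby (4); capacity 5 + 4 + 4 = 13.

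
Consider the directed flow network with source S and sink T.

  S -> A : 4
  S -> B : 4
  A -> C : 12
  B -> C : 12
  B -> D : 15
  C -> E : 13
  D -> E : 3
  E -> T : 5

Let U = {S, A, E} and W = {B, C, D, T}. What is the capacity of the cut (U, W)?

21

Edges leaving {S, A, E}: S→B (4), A→C (12), E→T (5).
Cut capacity = 4 + 12 + 5 = 21.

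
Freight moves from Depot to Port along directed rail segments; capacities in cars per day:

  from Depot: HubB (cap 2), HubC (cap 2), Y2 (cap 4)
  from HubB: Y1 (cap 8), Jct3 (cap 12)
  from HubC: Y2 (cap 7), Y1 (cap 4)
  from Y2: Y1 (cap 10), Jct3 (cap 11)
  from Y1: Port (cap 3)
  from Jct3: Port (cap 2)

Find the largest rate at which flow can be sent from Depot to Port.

5

Augment Depot→HubB→Y1→Port: bottleneck 2, flow now 2.
Augment Depot→HubC→Y1→Port: bottleneck 1, flow now 3.
Augment Depot→Y2→Jct3→Port: bottleneck 2, flow now 5.
No augmenting path remains; maximum flow = 5.
In the residual graph, reachable from Depot: {Depot, HubB, HubC, Y2, Y1, Jct3}.
Min-cut edges: Y1→Port (3), Jct3→Port (2); capacity 3 + 2 = 5.
This cut is saturated, so no flow can exceed 5.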